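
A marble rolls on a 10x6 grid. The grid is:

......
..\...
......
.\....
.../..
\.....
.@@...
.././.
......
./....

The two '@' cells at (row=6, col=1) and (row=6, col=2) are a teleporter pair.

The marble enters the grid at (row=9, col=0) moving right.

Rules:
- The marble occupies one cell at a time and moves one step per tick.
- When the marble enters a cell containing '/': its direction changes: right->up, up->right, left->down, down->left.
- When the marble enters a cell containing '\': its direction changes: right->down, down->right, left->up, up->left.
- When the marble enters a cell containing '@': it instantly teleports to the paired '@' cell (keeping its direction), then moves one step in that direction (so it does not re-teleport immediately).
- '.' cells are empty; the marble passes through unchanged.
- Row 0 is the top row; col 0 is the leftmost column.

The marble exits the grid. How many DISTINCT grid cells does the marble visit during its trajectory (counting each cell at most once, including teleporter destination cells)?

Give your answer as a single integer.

Answer: 13

Derivation:
Step 1: enter (9,0), '.' pass, move right to (9,1)
Step 2: enter (9,1), '/' deflects right->up, move up to (8,1)
Step 3: enter (8,1), '.' pass, move up to (7,1)
Step 4: enter (7,1), '.' pass, move up to (6,1)
Step 5: enter (6,1), '@' teleport (6,1)->(6,2), also enter (6,2), move up to (5,2)
Step 6: enter (5,2), '.' pass, move up to (4,2)
Step 7: enter (4,2), '.' pass, move up to (3,2)
Step 8: enter (3,2), '.' pass, move up to (2,2)
Step 9: enter (2,2), '.' pass, move up to (1,2)
Step 10: enter (1,2), '\' deflects up->left, move left to (1,1)
Step 11: enter (1,1), '.' pass, move left to (1,0)
Step 12: enter (1,0), '.' pass, move left to (1,-1)
Step 13: at (1,-1) — EXIT via left edge, pos 1
Distinct cells visited: 13 (path length 13)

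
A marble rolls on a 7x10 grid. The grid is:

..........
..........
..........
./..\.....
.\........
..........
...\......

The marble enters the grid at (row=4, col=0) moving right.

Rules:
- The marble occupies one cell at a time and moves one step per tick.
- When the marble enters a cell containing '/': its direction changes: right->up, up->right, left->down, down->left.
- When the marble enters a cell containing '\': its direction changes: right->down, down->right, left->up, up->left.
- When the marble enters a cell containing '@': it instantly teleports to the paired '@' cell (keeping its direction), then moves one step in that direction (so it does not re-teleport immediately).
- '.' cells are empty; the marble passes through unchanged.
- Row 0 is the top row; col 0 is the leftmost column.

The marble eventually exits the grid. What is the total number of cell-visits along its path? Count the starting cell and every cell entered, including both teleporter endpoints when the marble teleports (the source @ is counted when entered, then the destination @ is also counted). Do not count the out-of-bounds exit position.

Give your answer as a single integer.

Answer: 4

Derivation:
Step 1: enter (4,0), '.' pass, move right to (4,1)
Step 2: enter (4,1), '\' deflects right->down, move down to (5,1)
Step 3: enter (5,1), '.' pass, move down to (6,1)
Step 4: enter (6,1), '.' pass, move down to (7,1)
Step 5: at (7,1) — EXIT via bottom edge, pos 1
Path length (cell visits): 4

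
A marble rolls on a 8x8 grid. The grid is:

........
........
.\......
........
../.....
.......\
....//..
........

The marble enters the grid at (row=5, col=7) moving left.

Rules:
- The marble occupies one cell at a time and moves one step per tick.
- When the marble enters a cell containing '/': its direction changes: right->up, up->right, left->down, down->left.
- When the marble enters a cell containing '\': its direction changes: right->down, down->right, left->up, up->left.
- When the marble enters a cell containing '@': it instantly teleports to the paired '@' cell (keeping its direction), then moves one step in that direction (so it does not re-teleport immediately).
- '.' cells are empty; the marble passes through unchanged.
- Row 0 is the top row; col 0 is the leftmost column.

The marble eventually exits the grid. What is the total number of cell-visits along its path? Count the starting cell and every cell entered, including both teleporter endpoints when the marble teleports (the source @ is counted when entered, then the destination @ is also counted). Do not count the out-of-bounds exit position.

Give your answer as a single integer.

Step 1: enter (5,7), '\' deflects left->up, move up to (4,7)
Step 2: enter (4,7), '.' pass, move up to (3,7)
Step 3: enter (3,7), '.' pass, move up to (2,7)
Step 4: enter (2,7), '.' pass, move up to (1,7)
Step 5: enter (1,7), '.' pass, move up to (0,7)
Step 6: enter (0,7), '.' pass, move up to (-1,7)
Step 7: at (-1,7) — EXIT via top edge, pos 7
Path length (cell visits): 6

Answer: 6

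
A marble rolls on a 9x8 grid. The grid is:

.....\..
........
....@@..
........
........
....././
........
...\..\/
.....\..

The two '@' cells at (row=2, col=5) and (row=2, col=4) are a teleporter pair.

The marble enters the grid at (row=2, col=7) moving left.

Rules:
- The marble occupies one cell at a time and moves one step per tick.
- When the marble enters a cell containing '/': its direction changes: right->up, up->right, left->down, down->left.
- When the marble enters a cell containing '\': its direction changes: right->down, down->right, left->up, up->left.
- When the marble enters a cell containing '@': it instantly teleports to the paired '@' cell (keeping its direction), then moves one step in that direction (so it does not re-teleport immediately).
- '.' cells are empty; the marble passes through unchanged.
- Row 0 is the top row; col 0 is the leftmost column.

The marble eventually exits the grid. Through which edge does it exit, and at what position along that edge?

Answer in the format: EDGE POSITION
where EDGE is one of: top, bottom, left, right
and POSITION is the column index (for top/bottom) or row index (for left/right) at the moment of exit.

Answer: left 2

Derivation:
Step 1: enter (2,7), '.' pass, move left to (2,6)
Step 2: enter (2,6), '.' pass, move left to (2,5)
Step 3: enter (2,5), '@' teleport (2,5)->(2,4), also enter (2,4), move left to (2,3)
Step 4: enter (2,3), '.' pass, move left to (2,2)
Step 5: enter (2,2), '.' pass, move left to (2,1)
Step 6: enter (2,1), '.' pass, move left to (2,0)
Step 7: enter (2,0), '.' pass, move left to (2,-1)
Step 8: at (2,-1) — EXIT via left edge, pos 2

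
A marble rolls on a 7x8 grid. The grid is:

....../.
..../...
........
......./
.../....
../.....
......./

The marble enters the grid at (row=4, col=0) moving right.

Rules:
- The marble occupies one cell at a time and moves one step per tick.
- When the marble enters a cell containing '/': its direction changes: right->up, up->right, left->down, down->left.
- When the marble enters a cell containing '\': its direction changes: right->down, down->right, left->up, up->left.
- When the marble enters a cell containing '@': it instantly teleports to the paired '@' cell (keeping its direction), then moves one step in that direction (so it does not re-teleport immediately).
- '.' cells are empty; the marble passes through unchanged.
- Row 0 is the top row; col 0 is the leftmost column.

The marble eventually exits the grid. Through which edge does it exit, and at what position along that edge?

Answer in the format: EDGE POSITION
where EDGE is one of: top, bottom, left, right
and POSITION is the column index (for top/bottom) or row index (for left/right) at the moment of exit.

Step 1: enter (4,0), '.' pass, move right to (4,1)
Step 2: enter (4,1), '.' pass, move right to (4,2)
Step 3: enter (4,2), '.' pass, move right to (4,3)
Step 4: enter (4,3), '/' deflects right->up, move up to (3,3)
Step 5: enter (3,3), '.' pass, move up to (2,3)
Step 6: enter (2,3), '.' pass, move up to (1,3)
Step 7: enter (1,3), '.' pass, move up to (0,3)
Step 8: enter (0,3), '.' pass, move up to (-1,3)
Step 9: at (-1,3) — EXIT via top edge, pos 3

Answer: top 3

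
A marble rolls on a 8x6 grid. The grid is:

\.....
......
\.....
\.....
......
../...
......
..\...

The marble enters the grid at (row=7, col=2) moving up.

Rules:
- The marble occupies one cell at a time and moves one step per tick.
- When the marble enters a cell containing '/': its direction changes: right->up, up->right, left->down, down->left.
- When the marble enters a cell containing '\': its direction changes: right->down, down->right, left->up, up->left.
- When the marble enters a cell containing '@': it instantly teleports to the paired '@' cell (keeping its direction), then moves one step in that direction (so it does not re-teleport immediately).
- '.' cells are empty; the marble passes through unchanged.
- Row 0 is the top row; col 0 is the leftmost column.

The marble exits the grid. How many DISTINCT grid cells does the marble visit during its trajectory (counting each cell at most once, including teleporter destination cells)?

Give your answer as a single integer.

Answer: 3

Derivation:
Step 1: enter (7,2), '\' deflects up->left, move left to (7,1)
Step 2: enter (7,1), '.' pass, move left to (7,0)
Step 3: enter (7,0), '.' pass, move left to (7,-1)
Step 4: at (7,-1) — EXIT via left edge, pos 7
Distinct cells visited: 3 (path length 3)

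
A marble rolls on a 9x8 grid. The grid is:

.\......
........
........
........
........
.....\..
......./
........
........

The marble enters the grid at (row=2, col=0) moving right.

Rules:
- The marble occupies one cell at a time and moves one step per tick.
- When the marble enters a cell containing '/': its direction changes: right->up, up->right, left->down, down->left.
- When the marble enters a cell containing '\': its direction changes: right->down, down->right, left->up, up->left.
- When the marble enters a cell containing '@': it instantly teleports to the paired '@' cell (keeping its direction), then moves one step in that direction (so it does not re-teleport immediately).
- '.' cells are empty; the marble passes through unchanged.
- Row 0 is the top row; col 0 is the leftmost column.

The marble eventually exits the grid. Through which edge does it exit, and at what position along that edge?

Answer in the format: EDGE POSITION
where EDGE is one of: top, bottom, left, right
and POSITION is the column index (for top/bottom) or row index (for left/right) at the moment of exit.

Answer: right 2

Derivation:
Step 1: enter (2,0), '.' pass, move right to (2,1)
Step 2: enter (2,1), '.' pass, move right to (2,2)
Step 3: enter (2,2), '.' pass, move right to (2,3)
Step 4: enter (2,3), '.' pass, move right to (2,4)
Step 5: enter (2,4), '.' pass, move right to (2,5)
Step 6: enter (2,5), '.' pass, move right to (2,6)
Step 7: enter (2,6), '.' pass, move right to (2,7)
Step 8: enter (2,7), '.' pass, move right to (2,8)
Step 9: at (2,8) — EXIT via right edge, pos 2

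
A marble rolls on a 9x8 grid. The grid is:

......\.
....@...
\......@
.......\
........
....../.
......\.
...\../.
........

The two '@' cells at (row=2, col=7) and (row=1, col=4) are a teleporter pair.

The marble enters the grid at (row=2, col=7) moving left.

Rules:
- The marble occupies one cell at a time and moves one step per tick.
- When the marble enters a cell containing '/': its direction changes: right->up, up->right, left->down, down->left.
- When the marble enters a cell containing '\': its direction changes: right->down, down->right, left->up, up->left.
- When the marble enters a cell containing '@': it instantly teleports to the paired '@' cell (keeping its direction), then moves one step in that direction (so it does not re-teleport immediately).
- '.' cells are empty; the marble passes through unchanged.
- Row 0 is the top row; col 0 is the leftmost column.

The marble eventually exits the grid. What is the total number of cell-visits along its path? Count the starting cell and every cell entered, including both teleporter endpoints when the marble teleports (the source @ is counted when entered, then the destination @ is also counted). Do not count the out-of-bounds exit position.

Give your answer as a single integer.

Answer: 6

Derivation:
Step 1: enter (2,7), '@' teleport (2,7)->(1,4), also enter (1,4), move left to (1,3)
Step 2: enter (1,3), '.' pass, move left to (1,2)
Step 3: enter (1,2), '.' pass, move left to (1,1)
Step 4: enter (1,1), '.' pass, move left to (1,0)
Step 5: enter (1,0), '.' pass, move left to (1,-1)
Step 6: at (1,-1) — EXIT via left edge, pos 1
Path length (cell visits): 6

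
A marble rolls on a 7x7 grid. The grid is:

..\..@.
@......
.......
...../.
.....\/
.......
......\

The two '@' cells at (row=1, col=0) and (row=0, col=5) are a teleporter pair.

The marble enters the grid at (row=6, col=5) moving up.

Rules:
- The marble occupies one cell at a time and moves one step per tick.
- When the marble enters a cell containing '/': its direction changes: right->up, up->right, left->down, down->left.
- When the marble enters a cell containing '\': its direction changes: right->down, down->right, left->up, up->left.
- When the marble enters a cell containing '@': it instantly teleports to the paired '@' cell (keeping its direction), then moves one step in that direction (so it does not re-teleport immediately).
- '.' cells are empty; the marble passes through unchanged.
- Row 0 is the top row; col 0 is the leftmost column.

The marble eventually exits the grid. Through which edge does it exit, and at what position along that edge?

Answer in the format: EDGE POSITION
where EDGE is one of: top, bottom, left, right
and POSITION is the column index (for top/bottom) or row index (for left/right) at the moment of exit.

Step 1: enter (6,5), '.' pass, move up to (5,5)
Step 2: enter (5,5), '.' pass, move up to (4,5)
Step 3: enter (4,5), '\' deflects up->left, move left to (4,4)
Step 4: enter (4,4), '.' pass, move left to (4,3)
Step 5: enter (4,3), '.' pass, move left to (4,2)
Step 6: enter (4,2), '.' pass, move left to (4,1)
Step 7: enter (4,1), '.' pass, move left to (4,0)
Step 8: enter (4,0), '.' pass, move left to (4,-1)
Step 9: at (4,-1) — EXIT via left edge, pos 4

Answer: left 4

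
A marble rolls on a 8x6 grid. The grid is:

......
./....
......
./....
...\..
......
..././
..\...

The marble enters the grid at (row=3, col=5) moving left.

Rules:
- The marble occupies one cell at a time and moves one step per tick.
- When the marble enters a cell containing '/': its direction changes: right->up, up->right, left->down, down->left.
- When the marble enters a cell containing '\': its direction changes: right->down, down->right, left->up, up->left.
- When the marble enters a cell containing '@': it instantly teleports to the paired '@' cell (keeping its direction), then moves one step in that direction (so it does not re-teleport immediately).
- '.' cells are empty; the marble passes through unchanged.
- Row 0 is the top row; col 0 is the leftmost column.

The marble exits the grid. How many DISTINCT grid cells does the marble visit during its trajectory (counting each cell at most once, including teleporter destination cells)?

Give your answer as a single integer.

Answer: 9

Derivation:
Step 1: enter (3,5), '.' pass, move left to (3,4)
Step 2: enter (3,4), '.' pass, move left to (3,3)
Step 3: enter (3,3), '.' pass, move left to (3,2)
Step 4: enter (3,2), '.' pass, move left to (3,1)
Step 5: enter (3,1), '/' deflects left->down, move down to (4,1)
Step 6: enter (4,1), '.' pass, move down to (5,1)
Step 7: enter (5,1), '.' pass, move down to (6,1)
Step 8: enter (6,1), '.' pass, move down to (7,1)
Step 9: enter (7,1), '.' pass, move down to (8,1)
Step 10: at (8,1) — EXIT via bottom edge, pos 1
Distinct cells visited: 9 (path length 9)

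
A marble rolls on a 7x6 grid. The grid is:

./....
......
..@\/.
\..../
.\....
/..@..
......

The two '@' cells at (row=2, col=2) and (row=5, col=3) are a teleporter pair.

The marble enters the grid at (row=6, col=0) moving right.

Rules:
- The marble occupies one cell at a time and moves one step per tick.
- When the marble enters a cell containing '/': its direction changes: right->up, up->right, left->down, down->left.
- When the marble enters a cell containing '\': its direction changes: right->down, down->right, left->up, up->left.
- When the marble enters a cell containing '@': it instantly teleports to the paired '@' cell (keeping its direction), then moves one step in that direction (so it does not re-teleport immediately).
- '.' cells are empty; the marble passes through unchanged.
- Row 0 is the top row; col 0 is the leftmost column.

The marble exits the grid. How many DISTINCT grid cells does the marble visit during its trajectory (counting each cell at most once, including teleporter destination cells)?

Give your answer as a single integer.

Step 1: enter (6,0), '.' pass, move right to (6,1)
Step 2: enter (6,1), '.' pass, move right to (6,2)
Step 3: enter (6,2), '.' pass, move right to (6,3)
Step 4: enter (6,3), '.' pass, move right to (6,4)
Step 5: enter (6,4), '.' pass, move right to (6,5)
Step 6: enter (6,5), '.' pass, move right to (6,6)
Step 7: at (6,6) — EXIT via right edge, pos 6
Distinct cells visited: 6 (path length 6)

Answer: 6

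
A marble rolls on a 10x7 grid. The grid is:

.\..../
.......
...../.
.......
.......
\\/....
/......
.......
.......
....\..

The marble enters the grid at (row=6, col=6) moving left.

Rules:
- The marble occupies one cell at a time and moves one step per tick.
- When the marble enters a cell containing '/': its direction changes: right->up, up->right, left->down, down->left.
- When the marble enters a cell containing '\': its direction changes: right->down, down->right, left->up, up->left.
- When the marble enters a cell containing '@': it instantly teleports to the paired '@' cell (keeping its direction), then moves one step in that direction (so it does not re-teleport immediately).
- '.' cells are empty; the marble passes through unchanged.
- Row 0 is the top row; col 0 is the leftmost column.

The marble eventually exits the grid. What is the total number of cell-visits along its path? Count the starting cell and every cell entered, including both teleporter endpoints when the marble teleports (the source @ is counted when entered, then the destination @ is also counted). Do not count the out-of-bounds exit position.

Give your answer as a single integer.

Answer: 10

Derivation:
Step 1: enter (6,6), '.' pass, move left to (6,5)
Step 2: enter (6,5), '.' pass, move left to (6,4)
Step 3: enter (6,4), '.' pass, move left to (6,3)
Step 4: enter (6,3), '.' pass, move left to (6,2)
Step 5: enter (6,2), '.' pass, move left to (6,1)
Step 6: enter (6,1), '.' pass, move left to (6,0)
Step 7: enter (6,0), '/' deflects left->down, move down to (7,0)
Step 8: enter (7,0), '.' pass, move down to (8,0)
Step 9: enter (8,0), '.' pass, move down to (9,0)
Step 10: enter (9,0), '.' pass, move down to (10,0)
Step 11: at (10,0) — EXIT via bottom edge, pos 0
Path length (cell visits): 10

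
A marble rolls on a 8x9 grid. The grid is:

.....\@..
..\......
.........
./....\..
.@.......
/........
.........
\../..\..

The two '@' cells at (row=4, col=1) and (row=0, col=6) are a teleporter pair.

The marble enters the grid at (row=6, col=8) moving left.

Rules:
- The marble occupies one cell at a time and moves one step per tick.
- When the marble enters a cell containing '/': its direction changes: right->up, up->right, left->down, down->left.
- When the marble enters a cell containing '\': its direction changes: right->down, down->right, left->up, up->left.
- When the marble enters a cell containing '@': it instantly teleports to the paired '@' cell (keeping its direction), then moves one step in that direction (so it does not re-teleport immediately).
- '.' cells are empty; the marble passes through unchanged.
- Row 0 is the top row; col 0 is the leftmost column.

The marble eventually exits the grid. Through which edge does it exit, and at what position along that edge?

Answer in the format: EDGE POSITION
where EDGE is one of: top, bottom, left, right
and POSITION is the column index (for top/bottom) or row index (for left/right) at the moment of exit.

Answer: left 6

Derivation:
Step 1: enter (6,8), '.' pass, move left to (6,7)
Step 2: enter (6,7), '.' pass, move left to (6,6)
Step 3: enter (6,6), '.' pass, move left to (6,5)
Step 4: enter (6,5), '.' pass, move left to (6,4)
Step 5: enter (6,4), '.' pass, move left to (6,3)
Step 6: enter (6,3), '.' pass, move left to (6,2)
Step 7: enter (6,2), '.' pass, move left to (6,1)
Step 8: enter (6,1), '.' pass, move left to (6,0)
Step 9: enter (6,0), '.' pass, move left to (6,-1)
Step 10: at (6,-1) — EXIT via left edge, pos 6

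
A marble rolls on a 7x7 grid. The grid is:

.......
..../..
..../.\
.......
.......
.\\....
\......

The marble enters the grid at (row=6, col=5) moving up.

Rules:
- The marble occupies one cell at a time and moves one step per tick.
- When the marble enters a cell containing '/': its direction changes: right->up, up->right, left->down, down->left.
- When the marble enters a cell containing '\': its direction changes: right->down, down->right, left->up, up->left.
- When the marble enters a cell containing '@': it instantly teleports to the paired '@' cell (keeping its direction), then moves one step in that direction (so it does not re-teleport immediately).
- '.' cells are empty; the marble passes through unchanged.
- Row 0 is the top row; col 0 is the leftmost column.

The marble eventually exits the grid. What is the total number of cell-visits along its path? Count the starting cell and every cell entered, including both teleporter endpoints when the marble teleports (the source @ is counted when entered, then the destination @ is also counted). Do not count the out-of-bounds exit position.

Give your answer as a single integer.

Answer: 7

Derivation:
Step 1: enter (6,5), '.' pass, move up to (5,5)
Step 2: enter (5,5), '.' pass, move up to (4,5)
Step 3: enter (4,5), '.' pass, move up to (3,5)
Step 4: enter (3,5), '.' pass, move up to (2,5)
Step 5: enter (2,5), '.' pass, move up to (1,5)
Step 6: enter (1,5), '.' pass, move up to (0,5)
Step 7: enter (0,5), '.' pass, move up to (-1,5)
Step 8: at (-1,5) — EXIT via top edge, pos 5
Path length (cell visits): 7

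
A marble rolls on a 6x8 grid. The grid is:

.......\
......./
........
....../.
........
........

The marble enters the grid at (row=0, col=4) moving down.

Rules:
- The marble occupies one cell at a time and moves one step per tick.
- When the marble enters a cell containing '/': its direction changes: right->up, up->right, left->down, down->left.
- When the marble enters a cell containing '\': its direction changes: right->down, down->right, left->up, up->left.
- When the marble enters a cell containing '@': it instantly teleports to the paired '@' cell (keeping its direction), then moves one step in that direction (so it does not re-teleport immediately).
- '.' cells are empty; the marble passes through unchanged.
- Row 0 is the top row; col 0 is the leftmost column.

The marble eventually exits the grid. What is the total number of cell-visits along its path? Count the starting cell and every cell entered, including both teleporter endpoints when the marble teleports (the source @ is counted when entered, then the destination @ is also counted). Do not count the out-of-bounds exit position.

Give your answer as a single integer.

Answer: 6

Derivation:
Step 1: enter (0,4), '.' pass, move down to (1,4)
Step 2: enter (1,4), '.' pass, move down to (2,4)
Step 3: enter (2,4), '.' pass, move down to (3,4)
Step 4: enter (3,4), '.' pass, move down to (4,4)
Step 5: enter (4,4), '.' pass, move down to (5,4)
Step 6: enter (5,4), '.' pass, move down to (6,4)
Step 7: at (6,4) — EXIT via bottom edge, pos 4
Path length (cell visits): 6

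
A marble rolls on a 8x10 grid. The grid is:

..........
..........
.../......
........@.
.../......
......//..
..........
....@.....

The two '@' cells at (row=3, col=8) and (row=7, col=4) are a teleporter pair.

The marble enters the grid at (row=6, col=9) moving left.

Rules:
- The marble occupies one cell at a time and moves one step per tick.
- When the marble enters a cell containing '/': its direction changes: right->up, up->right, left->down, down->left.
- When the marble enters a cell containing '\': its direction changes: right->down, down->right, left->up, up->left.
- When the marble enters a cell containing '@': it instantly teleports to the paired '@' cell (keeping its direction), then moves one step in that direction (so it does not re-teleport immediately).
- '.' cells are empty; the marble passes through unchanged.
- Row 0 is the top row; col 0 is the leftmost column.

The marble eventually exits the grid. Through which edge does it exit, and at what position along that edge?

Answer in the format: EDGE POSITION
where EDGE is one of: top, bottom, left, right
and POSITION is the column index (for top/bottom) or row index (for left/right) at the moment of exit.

Answer: left 6

Derivation:
Step 1: enter (6,9), '.' pass, move left to (6,8)
Step 2: enter (6,8), '.' pass, move left to (6,7)
Step 3: enter (6,7), '.' pass, move left to (6,6)
Step 4: enter (6,6), '.' pass, move left to (6,5)
Step 5: enter (6,5), '.' pass, move left to (6,4)
Step 6: enter (6,4), '.' pass, move left to (6,3)
Step 7: enter (6,3), '.' pass, move left to (6,2)
Step 8: enter (6,2), '.' pass, move left to (6,1)
Step 9: enter (6,1), '.' pass, move left to (6,0)
Step 10: enter (6,0), '.' pass, move left to (6,-1)
Step 11: at (6,-1) — EXIT via left edge, pos 6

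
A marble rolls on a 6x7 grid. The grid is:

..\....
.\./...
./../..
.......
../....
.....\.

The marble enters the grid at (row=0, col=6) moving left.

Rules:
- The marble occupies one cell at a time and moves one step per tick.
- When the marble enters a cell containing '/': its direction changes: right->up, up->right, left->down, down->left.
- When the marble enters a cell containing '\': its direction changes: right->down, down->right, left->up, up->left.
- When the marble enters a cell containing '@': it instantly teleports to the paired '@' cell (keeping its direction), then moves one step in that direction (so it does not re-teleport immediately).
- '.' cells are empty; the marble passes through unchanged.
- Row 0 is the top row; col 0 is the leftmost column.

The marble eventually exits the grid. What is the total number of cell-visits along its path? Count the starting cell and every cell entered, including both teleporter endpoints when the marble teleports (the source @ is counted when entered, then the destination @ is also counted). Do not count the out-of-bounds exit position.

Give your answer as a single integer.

Step 1: enter (0,6), '.' pass, move left to (0,5)
Step 2: enter (0,5), '.' pass, move left to (0,4)
Step 3: enter (0,4), '.' pass, move left to (0,3)
Step 4: enter (0,3), '.' pass, move left to (0,2)
Step 5: enter (0,2), '\' deflects left->up, move up to (-1,2)
Step 6: at (-1,2) — EXIT via top edge, pos 2
Path length (cell visits): 5

Answer: 5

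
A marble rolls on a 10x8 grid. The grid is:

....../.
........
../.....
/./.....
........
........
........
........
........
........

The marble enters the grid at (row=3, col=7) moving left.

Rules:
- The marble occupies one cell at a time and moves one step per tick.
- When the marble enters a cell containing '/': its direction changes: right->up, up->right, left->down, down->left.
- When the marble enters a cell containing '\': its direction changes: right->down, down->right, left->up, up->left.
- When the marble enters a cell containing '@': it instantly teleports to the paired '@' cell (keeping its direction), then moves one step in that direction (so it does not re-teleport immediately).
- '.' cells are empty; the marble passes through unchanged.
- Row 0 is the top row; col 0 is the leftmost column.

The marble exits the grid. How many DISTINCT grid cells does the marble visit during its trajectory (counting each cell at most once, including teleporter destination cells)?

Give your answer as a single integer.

Step 1: enter (3,7), '.' pass, move left to (3,6)
Step 2: enter (3,6), '.' pass, move left to (3,5)
Step 3: enter (3,5), '.' pass, move left to (3,4)
Step 4: enter (3,4), '.' pass, move left to (3,3)
Step 5: enter (3,3), '.' pass, move left to (3,2)
Step 6: enter (3,2), '/' deflects left->down, move down to (4,2)
Step 7: enter (4,2), '.' pass, move down to (5,2)
Step 8: enter (5,2), '.' pass, move down to (6,2)
Step 9: enter (6,2), '.' pass, move down to (7,2)
Step 10: enter (7,2), '.' pass, move down to (8,2)
Step 11: enter (8,2), '.' pass, move down to (9,2)
Step 12: enter (9,2), '.' pass, move down to (10,2)
Step 13: at (10,2) — EXIT via bottom edge, pos 2
Distinct cells visited: 12 (path length 12)

Answer: 12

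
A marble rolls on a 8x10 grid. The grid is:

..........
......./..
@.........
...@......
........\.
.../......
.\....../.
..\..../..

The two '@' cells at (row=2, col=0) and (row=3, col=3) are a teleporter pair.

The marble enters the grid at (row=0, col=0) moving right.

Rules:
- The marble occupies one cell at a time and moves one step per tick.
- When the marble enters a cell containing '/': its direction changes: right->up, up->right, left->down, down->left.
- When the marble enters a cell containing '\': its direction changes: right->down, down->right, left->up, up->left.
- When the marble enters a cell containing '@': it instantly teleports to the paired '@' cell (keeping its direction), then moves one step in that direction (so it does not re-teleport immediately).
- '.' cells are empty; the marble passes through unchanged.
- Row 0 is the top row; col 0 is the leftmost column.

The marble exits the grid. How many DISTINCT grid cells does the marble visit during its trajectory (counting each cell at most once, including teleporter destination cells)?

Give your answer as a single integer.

Step 1: enter (0,0), '.' pass, move right to (0,1)
Step 2: enter (0,1), '.' pass, move right to (0,2)
Step 3: enter (0,2), '.' pass, move right to (0,3)
Step 4: enter (0,3), '.' pass, move right to (0,4)
Step 5: enter (0,4), '.' pass, move right to (0,5)
Step 6: enter (0,5), '.' pass, move right to (0,6)
Step 7: enter (0,6), '.' pass, move right to (0,7)
Step 8: enter (0,7), '.' pass, move right to (0,8)
Step 9: enter (0,8), '.' pass, move right to (0,9)
Step 10: enter (0,9), '.' pass, move right to (0,10)
Step 11: at (0,10) — EXIT via right edge, pos 0
Distinct cells visited: 10 (path length 10)

Answer: 10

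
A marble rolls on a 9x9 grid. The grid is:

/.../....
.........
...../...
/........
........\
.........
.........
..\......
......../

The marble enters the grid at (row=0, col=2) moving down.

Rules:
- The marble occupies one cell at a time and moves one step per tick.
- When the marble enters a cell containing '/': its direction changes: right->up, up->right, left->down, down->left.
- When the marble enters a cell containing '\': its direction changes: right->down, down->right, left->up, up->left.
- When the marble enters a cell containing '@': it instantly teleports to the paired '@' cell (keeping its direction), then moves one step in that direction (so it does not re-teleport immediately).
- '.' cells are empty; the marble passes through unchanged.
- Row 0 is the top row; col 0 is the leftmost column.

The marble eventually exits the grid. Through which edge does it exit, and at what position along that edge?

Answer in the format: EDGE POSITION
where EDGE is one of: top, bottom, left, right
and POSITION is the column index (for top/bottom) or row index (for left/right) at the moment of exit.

Answer: right 7

Derivation:
Step 1: enter (0,2), '.' pass, move down to (1,2)
Step 2: enter (1,2), '.' pass, move down to (2,2)
Step 3: enter (2,2), '.' pass, move down to (3,2)
Step 4: enter (3,2), '.' pass, move down to (4,2)
Step 5: enter (4,2), '.' pass, move down to (5,2)
Step 6: enter (5,2), '.' pass, move down to (6,2)
Step 7: enter (6,2), '.' pass, move down to (7,2)
Step 8: enter (7,2), '\' deflects down->right, move right to (7,3)
Step 9: enter (7,3), '.' pass, move right to (7,4)
Step 10: enter (7,4), '.' pass, move right to (7,5)
Step 11: enter (7,5), '.' pass, move right to (7,6)
Step 12: enter (7,6), '.' pass, move right to (7,7)
Step 13: enter (7,7), '.' pass, move right to (7,8)
Step 14: enter (7,8), '.' pass, move right to (7,9)
Step 15: at (7,9) — EXIT via right edge, pos 7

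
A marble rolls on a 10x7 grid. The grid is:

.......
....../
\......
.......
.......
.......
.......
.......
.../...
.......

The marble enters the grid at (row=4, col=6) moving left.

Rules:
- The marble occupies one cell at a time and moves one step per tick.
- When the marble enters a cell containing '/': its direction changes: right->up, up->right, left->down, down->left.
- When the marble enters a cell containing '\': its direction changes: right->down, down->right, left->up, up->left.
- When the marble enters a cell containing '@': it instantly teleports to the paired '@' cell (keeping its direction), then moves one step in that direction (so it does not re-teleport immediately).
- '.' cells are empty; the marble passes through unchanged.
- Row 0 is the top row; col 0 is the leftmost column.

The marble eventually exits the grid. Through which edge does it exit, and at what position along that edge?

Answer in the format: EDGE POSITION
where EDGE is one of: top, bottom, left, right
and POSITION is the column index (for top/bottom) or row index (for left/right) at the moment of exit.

Answer: left 4

Derivation:
Step 1: enter (4,6), '.' pass, move left to (4,5)
Step 2: enter (4,5), '.' pass, move left to (4,4)
Step 3: enter (4,4), '.' pass, move left to (4,3)
Step 4: enter (4,3), '.' pass, move left to (4,2)
Step 5: enter (4,2), '.' pass, move left to (4,1)
Step 6: enter (4,1), '.' pass, move left to (4,0)
Step 7: enter (4,0), '.' pass, move left to (4,-1)
Step 8: at (4,-1) — EXIT via left edge, pos 4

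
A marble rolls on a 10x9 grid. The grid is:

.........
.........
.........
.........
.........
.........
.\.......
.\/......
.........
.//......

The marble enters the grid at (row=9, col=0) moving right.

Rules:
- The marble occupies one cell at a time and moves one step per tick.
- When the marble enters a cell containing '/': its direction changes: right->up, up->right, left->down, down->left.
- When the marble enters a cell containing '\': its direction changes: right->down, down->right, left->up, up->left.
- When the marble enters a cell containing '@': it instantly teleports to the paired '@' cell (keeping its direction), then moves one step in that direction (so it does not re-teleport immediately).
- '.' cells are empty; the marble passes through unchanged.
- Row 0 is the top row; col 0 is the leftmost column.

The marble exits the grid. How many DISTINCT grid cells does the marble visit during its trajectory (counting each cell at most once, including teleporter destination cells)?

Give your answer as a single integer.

Answer: 5

Derivation:
Step 1: enter (9,0), '.' pass, move right to (9,1)
Step 2: enter (9,1), '/' deflects right->up, move up to (8,1)
Step 3: enter (8,1), '.' pass, move up to (7,1)
Step 4: enter (7,1), '\' deflects up->left, move left to (7,0)
Step 5: enter (7,0), '.' pass, move left to (7,-1)
Step 6: at (7,-1) — EXIT via left edge, pos 7
Distinct cells visited: 5 (path length 5)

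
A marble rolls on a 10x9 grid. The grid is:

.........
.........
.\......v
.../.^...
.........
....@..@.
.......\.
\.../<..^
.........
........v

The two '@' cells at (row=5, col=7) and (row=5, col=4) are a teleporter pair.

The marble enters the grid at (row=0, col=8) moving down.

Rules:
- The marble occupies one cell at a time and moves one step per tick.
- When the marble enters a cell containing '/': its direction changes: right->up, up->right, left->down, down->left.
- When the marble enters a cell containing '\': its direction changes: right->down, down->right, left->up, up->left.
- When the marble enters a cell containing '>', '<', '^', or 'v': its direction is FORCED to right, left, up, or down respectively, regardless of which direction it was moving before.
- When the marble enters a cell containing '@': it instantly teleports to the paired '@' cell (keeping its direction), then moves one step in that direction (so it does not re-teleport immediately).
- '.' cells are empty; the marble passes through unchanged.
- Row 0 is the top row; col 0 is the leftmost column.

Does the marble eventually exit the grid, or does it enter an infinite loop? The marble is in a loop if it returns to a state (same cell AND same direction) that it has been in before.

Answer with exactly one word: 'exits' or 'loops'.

Step 1: enter (0,8), '.' pass, move down to (1,8)
Step 2: enter (1,8), '.' pass, move down to (2,8)
Step 3: enter (2,8), 'v' forces down->down, move down to (3,8)
Step 4: enter (3,8), '.' pass, move down to (4,8)
Step 5: enter (4,8), '.' pass, move down to (5,8)
Step 6: enter (5,8), '.' pass, move down to (6,8)
Step 7: enter (6,8), '.' pass, move down to (7,8)
Step 8: enter (7,8), '^' forces down->up, move up to (6,8)
Step 9: enter (6,8), '.' pass, move up to (5,8)
Step 10: enter (5,8), '.' pass, move up to (4,8)
Step 11: enter (4,8), '.' pass, move up to (3,8)
Step 12: enter (3,8), '.' pass, move up to (2,8)
Step 13: enter (2,8), 'v' forces up->down, move down to (3,8)
Step 14: at (3,8) dir=down — LOOP DETECTED (seen before)

Answer: loops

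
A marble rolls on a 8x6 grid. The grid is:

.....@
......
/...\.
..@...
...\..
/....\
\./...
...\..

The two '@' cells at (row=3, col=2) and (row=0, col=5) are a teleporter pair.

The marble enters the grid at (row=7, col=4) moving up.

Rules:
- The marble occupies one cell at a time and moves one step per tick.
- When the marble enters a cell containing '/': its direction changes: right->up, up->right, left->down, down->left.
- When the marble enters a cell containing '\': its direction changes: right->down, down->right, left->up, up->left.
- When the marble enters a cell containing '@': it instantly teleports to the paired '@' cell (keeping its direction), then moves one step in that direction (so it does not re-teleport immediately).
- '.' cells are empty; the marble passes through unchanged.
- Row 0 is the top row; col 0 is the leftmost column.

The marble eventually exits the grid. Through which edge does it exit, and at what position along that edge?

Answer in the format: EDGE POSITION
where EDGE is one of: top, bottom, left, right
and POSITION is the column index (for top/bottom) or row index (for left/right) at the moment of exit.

Step 1: enter (7,4), '.' pass, move up to (6,4)
Step 2: enter (6,4), '.' pass, move up to (5,4)
Step 3: enter (5,4), '.' pass, move up to (4,4)
Step 4: enter (4,4), '.' pass, move up to (3,4)
Step 5: enter (3,4), '.' pass, move up to (2,4)
Step 6: enter (2,4), '\' deflects up->left, move left to (2,3)
Step 7: enter (2,3), '.' pass, move left to (2,2)
Step 8: enter (2,2), '.' pass, move left to (2,1)
Step 9: enter (2,1), '.' pass, move left to (2,0)
Step 10: enter (2,0), '/' deflects left->down, move down to (3,0)
Step 11: enter (3,0), '.' pass, move down to (4,0)
Step 12: enter (4,0), '.' pass, move down to (5,0)
Step 13: enter (5,0), '/' deflects down->left, move left to (5,-1)
Step 14: at (5,-1) — EXIT via left edge, pos 5

Answer: left 5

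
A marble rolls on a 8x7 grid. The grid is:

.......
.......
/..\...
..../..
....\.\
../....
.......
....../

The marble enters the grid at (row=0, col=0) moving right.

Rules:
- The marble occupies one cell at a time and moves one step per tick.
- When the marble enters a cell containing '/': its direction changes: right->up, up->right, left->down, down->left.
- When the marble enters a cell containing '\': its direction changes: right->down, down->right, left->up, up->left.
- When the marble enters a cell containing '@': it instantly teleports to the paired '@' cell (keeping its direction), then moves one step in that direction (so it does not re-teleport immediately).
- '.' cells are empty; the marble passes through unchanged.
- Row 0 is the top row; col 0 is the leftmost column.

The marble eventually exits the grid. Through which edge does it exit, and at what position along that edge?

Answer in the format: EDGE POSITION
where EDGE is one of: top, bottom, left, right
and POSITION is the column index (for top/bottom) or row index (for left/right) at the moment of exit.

Answer: right 0

Derivation:
Step 1: enter (0,0), '.' pass, move right to (0,1)
Step 2: enter (0,1), '.' pass, move right to (0,2)
Step 3: enter (0,2), '.' pass, move right to (0,3)
Step 4: enter (0,3), '.' pass, move right to (0,4)
Step 5: enter (0,4), '.' pass, move right to (0,5)
Step 6: enter (0,5), '.' pass, move right to (0,6)
Step 7: enter (0,6), '.' pass, move right to (0,7)
Step 8: at (0,7) — EXIT via right edge, pos 0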